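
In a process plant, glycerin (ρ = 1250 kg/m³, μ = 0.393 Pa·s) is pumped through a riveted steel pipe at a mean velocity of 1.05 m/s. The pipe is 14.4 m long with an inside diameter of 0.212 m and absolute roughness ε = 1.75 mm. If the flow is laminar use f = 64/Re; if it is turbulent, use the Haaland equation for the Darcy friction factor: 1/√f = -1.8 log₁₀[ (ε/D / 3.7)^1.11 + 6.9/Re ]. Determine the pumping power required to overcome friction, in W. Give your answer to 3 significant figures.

Reynolds number Re = ρVD/μ = 1250 · 1.05 · 0.212 / 0.393 = 708.
Re < 2300 → laminar flow, so f = 64/Re = 64/708 = 0.09039 (the turbulent correlation is not needed).
Darcy-Weisbach: ΔP = f(L/D)(ρV²/2) = 0.09039·(14.4/0.212)·(1250·1.05²/2) = 0.09039·67.92·689.1 = 4231 Pa.
Q = V·A = 1.05·0.0353 = 0.03706 m³/s.
Pumping power P = QΔP = 0.03706·4231 = 156.8 W = 157 W.

P ≈ 157 W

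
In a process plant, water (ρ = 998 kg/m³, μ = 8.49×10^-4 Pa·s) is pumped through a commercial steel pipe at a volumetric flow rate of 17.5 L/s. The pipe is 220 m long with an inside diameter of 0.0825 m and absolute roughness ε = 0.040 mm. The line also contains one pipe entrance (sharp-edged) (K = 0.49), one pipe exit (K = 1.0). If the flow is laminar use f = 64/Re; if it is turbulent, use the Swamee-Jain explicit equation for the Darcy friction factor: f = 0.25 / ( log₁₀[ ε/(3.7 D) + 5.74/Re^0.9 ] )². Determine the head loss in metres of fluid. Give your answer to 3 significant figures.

Q = 17.5 L/s = 17.5/1000 = 0.0175 m³/s.
Cross-sectional area A = πD²/4 = π(0.0825)²/4 = 0.005346 m²; mean velocity V = Q/A = 0.0175/0.005346 = 3.274 m/s.
Reynolds number Re = ρVD/μ = 998 · 3.274 · 0.0825 / 0.000849 = 3.175e+05.
Re > 4000 → turbulent. Relative roughness ε/D = 4e-05/0.0825 = 0.000485. Swamee-Jain: f = 0.25/(log₁₀[0.000485/3.7 + 5.74/3.175e+05^0.9])² = 0.25/(log₁₀[0.000131 + 6.42e-05])² = 0.25/(-3.709)² = 0.01817.
Total minor-loss coefficient ΣK = 1·0.49 + 1·1 = 1.49.
ΔP = [f·L/D + ΣK]·(ρV²/2) = [0.01817·220/0.0825 + 1.49]·(998·3.274²/2) = [48.45 + 1.49]·5348 = 2.671e+05 Pa.
Head loss h_f = ΔP/(ρg) = 2.671e+05/(998·9.81) = 27.3 m.

h_f ≈ 27.3 m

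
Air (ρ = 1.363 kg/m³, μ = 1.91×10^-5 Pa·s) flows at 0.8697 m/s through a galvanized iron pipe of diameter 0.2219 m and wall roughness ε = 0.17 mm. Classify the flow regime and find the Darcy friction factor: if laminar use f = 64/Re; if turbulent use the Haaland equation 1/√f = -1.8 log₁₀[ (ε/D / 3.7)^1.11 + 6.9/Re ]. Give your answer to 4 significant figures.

Re = ρVD/μ = 1.363·0.8697·0.2219/1.91e-05 = 1.377e+04.
Re > 4000 → turbulent. ε/D = 0.00017/0.2219 = 0.000766; Haaland: 1/√f = -1.8 log₁₀[8.14e-05 + 0.000501] = 5.823, so f = 0.0295.

f ≈ 0.02950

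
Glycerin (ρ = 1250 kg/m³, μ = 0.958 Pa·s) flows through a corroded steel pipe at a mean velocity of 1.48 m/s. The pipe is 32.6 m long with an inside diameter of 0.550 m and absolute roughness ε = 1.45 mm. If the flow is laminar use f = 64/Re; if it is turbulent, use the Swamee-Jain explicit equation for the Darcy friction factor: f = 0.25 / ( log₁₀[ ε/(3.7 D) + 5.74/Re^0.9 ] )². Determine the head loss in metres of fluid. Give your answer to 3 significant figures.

h_f ≈ 0.399 m

Reynolds number Re = ρVD/μ = 1250 · 1.48 · 0.55 / 0.958 = 1062.
Re < 2300 → laminar flow, so f = 64/Re = 64/1062 = 0.06026 (the turbulent correlation is not needed).
Darcy-Weisbach: ΔP = f(L/D)(ρV²/2) = 0.06026·(32.6/0.55)·(1250·1.48²/2) = 0.06026·59.27·1369 = 4890 Pa.
Head loss h_f = ΔP/(ρg) = 4890/(1250·9.81) = 0.399 m.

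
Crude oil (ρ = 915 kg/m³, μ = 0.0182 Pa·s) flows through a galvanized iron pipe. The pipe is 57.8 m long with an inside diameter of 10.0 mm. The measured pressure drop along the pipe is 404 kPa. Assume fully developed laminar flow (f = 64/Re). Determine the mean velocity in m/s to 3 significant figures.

For laminar flow, f = 64/Re with Re = ρVD/μ, so Darcy-Weisbach reduces to ΔP = 32μLV/D². Solving for V: V = ΔP·D²/(32μL) = 4.04e+05·(0.01)²/(32·0.0182·57.8) = 1.2 m/s.
Check: Re = ρVD/μ = 915·1.2·0.01/0.0182 = 603.4 < 2300, so the laminar assumption holds.

V ≈ 1.20 m/s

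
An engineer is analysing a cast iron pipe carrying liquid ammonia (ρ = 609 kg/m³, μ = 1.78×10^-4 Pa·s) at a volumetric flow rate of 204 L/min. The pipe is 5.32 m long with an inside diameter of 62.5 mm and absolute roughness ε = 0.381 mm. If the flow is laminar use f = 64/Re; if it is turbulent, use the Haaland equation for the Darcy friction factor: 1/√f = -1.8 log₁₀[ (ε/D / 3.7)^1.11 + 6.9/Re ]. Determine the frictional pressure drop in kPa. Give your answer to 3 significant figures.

Q = 204 L/min = 204/60000 = 0.0034 m³/s.
Cross-sectional area A = πD²/4 = π(0.0625)²/4 = 0.003068 m²; mean velocity V = Q/A = 0.0034/0.003068 = 1.108 m/s.
Reynolds number Re = ρVD/μ = 609 · 1.108 · 0.0625 / 0.000178 = 2.37e+05.
Re > 4000 → turbulent. Relative roughness ε/D = 0.000381/0.0625 = 0.0061. Haaland: 1/√f = -1.8 log₁₀[(0.0061/3.7)^1.11 + 6.9/2.37e+05] = -1.8 log₁₀[0.000814 + 2.91e-05] = 5.533, so f = 0.03266.
Darcy-Weisbach: ΔP = f(L/D)(ρV²/2) = 0.03266·(5.32/0.0625)·(609·1.108²/2) = 0.03266·85.12·374 = 1040 Pa.
ΔP = 1040 Pa = 1.04 kPa.

ΔP ≈ 1.04 kPa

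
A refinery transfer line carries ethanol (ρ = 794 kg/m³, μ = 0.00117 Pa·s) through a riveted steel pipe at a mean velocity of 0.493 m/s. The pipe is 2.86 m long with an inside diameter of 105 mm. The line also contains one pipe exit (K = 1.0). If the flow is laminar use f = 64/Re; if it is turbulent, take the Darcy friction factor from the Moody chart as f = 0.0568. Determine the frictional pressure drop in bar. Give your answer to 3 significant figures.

ΔP ≈ 0.00246 bar

Reynolds number Re = ρVD/μ = 794 · 0.493 · 0.105 / 0.00117 = 3.513e+04.
Re > 4000 → turbulent; use the Moody-chart value f = 0.0568.
Total minor-loss coefficient ΣK = 1·1 = 1.
ΔP = [f·L/D + ΣK]·(ρV²/2) = [0.0568·2.86/0.105 + 1]·(794·0.493²/2) = [1.547 + 1]·96.49 = 245.8 Pa.
ΔP = 245.8 Pa = 0.00246 bar.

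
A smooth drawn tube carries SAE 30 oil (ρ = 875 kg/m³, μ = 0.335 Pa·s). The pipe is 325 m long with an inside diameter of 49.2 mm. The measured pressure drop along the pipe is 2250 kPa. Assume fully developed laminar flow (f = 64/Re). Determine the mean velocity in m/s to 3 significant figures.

For laminar flow, f = 64/Re with Re = ρVD/μ, so Darcy-Weisbach reduces to ΔP = 32μLV/D². Solving for V: V = ΔP·D²/(32μL) = 2.25e+06·(0.0492)²/(32·0.335·325) = 1.563 m/s.
Check: Re = ρVD/μ = 875·1.563·0.0492/0.335 = 200.9 < 2300, so the laminar assumption holds.

V ≈ 1.56 m/s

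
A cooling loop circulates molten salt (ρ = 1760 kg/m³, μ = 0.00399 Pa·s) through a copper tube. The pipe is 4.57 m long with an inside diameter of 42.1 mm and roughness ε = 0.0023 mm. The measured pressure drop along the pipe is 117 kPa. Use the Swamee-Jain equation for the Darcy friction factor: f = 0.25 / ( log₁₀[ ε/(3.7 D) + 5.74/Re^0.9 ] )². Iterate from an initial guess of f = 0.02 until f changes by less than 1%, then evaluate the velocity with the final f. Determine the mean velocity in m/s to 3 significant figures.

Rearranging Darcy-Weisbach: V = √(2·ΔP·D/(f·L·ρ)). With ε/D = 2.3e-06/0.0421 = 5.46e-05, iterate starting from f = 0.02:
  f = 0.02 → V = √(2·1.17e+05·0.0421/(0.02·4.57·1760)) = 7.826 m/s; Re = ρVD/μ = 1.453e+05; f → 0.01695
  f = 0.01695 → V = 8.5 m/s; Re = 1.579e+05; f → 0.0167
  f = 0.0167 → V = 8.564 m/s; Re = 1.59e+05; f → 0.01668
Converged (Δf/f < 1%). With the final f = 0.01668: V = √(2·1.17e+05·0.0421/(0.01668·4.57·1760)) = 8.57 m/s.

V ≈ 8.57 m/s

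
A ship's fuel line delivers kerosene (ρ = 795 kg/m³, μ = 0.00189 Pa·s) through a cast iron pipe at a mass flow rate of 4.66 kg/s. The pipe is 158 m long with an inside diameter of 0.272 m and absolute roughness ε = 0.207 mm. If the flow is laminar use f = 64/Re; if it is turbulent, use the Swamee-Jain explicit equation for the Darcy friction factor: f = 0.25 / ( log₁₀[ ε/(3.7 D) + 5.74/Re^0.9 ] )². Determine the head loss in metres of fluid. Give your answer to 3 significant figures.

A = πD²/4 = π(0.272)²/4 = 0.05811 m²; mean velocity V = ṁ/(ρA) = 4.66/(795 · 0.05811) = 0.1009 m/s.
Reynolds number Re = ρVD/μ = 795 · 0.1009 · 0.272 / 0.00189 = 1.154e+04.
Re > 4000 → turbulent. Relative roughness ε/D = 0.000207/0.272 = 0.000761. Swamee-Jain: f = 0.25/(log₁₀[0.000761/3.7 + 5.74/1.154e+04^0.9])² = 0.25/(log₁₀[0.000206 + 0.00127])² = 0.25/(-2.832)² = 0.03118.
Darcy-Weisbach: ΔP = f(L/D)(ρV²/2) = 0.03118·(158/0.272)·(795·0.1009²/2) = 0.03118·580.9·4.045 = 73.25 Pa.
Head loss h_f = ΔP/(ρg) = 73.25/(795·9.81) = 0.00939 m.

h_f ≈ 0.00939 m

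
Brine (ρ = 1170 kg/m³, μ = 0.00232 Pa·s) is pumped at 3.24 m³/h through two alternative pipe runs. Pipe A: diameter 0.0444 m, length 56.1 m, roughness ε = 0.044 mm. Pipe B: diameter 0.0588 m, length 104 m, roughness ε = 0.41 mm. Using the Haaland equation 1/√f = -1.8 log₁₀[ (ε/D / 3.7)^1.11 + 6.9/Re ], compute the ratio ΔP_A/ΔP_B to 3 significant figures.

Pipe A: V = Q/A = 0.0009/0.001548 = 0.5813 m/s; Re = 1.302e+04; ε/D = 0.000991; Haaland → f = 0.03024; ΔP_A = f(L/D)(ρV²/2) = 7552 Pa.
Pipe B: V = Q/A = 0.0009/0.002715 = 0.3314 m/s; Re = 9828; ε/D = 0.00697; Haaland → f = 0.03984; ΔP_B = f(L/D)(ρV²/2) = 4528 Pa.
ΔP_A/ΔP_B = 7552/4528 = 1.67.

ΔP_A/ΔP_B ≈ 1.67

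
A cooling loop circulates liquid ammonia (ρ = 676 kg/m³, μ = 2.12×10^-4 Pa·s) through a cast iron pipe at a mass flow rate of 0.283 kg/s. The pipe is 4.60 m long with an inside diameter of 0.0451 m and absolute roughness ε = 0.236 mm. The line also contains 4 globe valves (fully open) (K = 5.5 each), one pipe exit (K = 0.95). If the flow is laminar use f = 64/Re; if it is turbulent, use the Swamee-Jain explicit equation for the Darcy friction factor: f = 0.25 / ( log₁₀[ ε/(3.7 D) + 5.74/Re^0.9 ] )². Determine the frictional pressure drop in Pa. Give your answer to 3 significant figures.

A = πD²/4 = π(0.0451)²/4 = 0.001598 m²; mean velocity V = ṁ/(ρA) = 0.283/(676 · 0.001598) = 0.2621 m/s.
Reynolds number Re = ρVD/μ = 676 · 0.2621 · 0.0451 / 0.000212 = 3.769e+04.
Re > 4000 → turbulent. Relative roughness ε/D = 0.000236/0.0451 = 0.00523. Swamee-Jain: f = 0.25/(log₁₀[0.00523/3.7 + 5.74/3.769e+04^0.9])² = 0.25/(log₁₀[0.00141 + 0.000437])² = 0.25/(-2.733)² = 0.03348.
Total minor-loss coefficient ΣK = 4·5.5 + 1·0.95 = 22.9.
ΔP = [f·L/D + ΣK]·(ρV²/2) = [0.03348·4.6/0.0451 + 22.9]·(676·0.2621²/2) = [3.415 + 22.9]·23.21 = 612 Pa.

ΔP ≈ 612 Pa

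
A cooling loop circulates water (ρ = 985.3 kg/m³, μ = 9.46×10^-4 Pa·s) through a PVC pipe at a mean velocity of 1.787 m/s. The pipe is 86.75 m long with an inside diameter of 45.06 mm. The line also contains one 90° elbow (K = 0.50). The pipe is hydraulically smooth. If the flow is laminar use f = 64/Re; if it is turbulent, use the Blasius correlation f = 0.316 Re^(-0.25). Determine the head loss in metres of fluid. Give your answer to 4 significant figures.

Reynolds number Re = ρVD/μ = 985.3 · 1.787 · 0.04506 / 0.000946 = 8.387e+04.
Re > 4000 → turbulent. Smooth-pipe (Blasius): f = 0.316 Re^(-0.25) = 0.316/(8.387e+04)^0.25 = 0.01857.
Total minor-loss coefficient ΣK = 1·0.5 = 0.5.
ΔP = [f·L/D + ΣK]·(ρV²/2) = [0.01857·86.75/0.04506 + 0.5]·(985.3·1.787²/2) = [35.75 + 0.5]·1573 = 5.703e+04 Pa.
Head loss h_f = ΔP/(ρg) = 5.703e+04/(985.3·9.81) = 5.900 m.

h_f ≈ 5.900 m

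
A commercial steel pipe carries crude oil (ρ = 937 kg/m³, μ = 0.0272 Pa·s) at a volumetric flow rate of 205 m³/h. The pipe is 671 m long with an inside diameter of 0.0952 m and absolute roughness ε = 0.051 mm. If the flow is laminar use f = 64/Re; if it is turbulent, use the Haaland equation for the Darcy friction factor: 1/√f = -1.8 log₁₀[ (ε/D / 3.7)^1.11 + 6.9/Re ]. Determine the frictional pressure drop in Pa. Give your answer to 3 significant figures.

Q = 205 m³/h = 205/3600 = 0.05694 m³/s.
Cross-sectional area A = πD²/4 = π(0.0952)²/4 = 0.007118 m²; mean velocity V = Q/A = 0.05694/0.007118 = 8 m/s.
Reynolds number Re = ρVD/μ = 937 · 8 · 0.0952 / 0.0272 = 2.624e+04.
Re > 4000 → turbulent. Relative roughness ε/D = 5.1e-05/0.0952 = 0.000536. Haaland: 1/√f = -1.8 log₁₀[(0.000536/3.7)^1.11 + 6.9/2.624e+04] = -1.8 log₁₀[5.48e-05 + 0.000263] = 6.296, so f = 0.02523.
Darcy-Weisbach: ΔP = f(L/D)(ρV²/2) = 0.02523·(671/0.0952)·(937·8²/2) = 0.02523·7048·2.998e+04 = 5.331e+06 Pa.

ΔP ≈ 5.33×10^6 Pa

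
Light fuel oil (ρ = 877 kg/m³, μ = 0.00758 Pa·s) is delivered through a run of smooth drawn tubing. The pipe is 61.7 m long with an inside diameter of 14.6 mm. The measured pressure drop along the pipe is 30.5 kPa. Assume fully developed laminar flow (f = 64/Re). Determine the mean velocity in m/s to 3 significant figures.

For laminar flow, f = 64/Re with Re = ρVD/μ, so Darcy-Weisbach reduces to ΔP = 32μLV/D². Solving for V: V = ΔP·D²/(32μL) = 3.05e+04·(0.0146)²/(32·0.00758·61.7) = 0.4344 m/s.
Check: Re = ρVD/μ = 877·0.4344·0.0146/0.00758 = 733.8 < 2300, so the laminar assumption holds.

V ≈ 0.434 m/s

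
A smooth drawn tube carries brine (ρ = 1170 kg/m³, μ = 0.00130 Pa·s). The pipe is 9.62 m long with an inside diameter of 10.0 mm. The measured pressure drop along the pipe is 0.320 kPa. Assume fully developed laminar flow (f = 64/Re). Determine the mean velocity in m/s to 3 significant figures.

V ≈ 0.0800 m/s

For laminar flow, f = 64/Re with Re = ρVD/μ, so Darcy-Weisbach reduces to ΔP = 32μLV/D². Solving for V: V = ΔP·D²/(32μL) = 320·(0.01)²/(32·0.0013·9.62) = 0.07996 m/s.
Check: Re = ρVD/μ = 1170·0.07996·0.01/0.0013 = 719.7 < 2300, so the laminar assumption holds.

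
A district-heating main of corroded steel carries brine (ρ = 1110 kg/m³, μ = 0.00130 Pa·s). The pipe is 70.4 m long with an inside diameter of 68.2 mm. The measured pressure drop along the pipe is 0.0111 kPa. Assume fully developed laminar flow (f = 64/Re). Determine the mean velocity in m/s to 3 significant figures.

V ≈ 0.0176 m/s

For laminar flow, f = 64/Re with Re = ρVD/μ, so Darcy-Weisbach reduces to ΔP = 32μLV/D². Solving for V: V = ΔP·D²/(32μL) = 11.1·(0.0682)²/(32·0.0013·70.4) = 0.01763 m/s.
Check: Re = ρVD/μ = 1110·0.01763·0.0682/0.0013 = 1027 < 2300, so the laminar assumption holds.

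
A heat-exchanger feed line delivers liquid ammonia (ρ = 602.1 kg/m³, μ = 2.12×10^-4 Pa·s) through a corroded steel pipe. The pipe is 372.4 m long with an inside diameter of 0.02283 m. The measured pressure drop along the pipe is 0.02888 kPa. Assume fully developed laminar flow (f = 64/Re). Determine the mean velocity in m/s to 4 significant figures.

For laminar flow, f = 64/Re with Re = ρVD/μ, so Darcy-Weisbach reduces to ΔP = 32μLV/D². Solving for V: V = ΔP·D²/(32μL) = 28.88·(0.02283)²/(32·0.000212·372.4) = 0.005958 m/s.
Check: Re = ρVD/μ = 602.1·0.005958·0.02283/0.000212 = 386.3 < 2300, so the laminar assumption holds.

V ≈ 0.005958 m/s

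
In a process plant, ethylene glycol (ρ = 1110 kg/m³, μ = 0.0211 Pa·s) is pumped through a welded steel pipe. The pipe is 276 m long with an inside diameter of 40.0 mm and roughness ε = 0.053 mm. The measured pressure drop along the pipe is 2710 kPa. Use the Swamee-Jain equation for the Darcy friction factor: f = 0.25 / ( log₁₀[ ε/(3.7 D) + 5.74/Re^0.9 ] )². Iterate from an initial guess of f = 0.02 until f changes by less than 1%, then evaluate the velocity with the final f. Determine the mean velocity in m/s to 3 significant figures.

V ≈ 4.60 m/s

Rearranging Darcy-Weisbach: V = √(2·ΔP·D/(f·L·ρ)). With ε/D = 5.3e-05/0.04 = 0.00133, iterate starting from f = 0.02:
  f = 0.02 → V = √(2·2.71e+06·0.04/(0.02·276·1110)) = 5.948 m/s; Re = ρVD/μ = 1.252e+04; f → 0.03158
  f = 0.03158 → V = 4.734 m/s; Re = 9961; f → 0.03321
  f = 0.03321 → V = 4.616 m/s; Re = 9713; f → 0.03341
Converged (Δf/f < 1%). With the final f = 0.03341: V = √(2·2.71e+06·0.04/(0.03341·276·1110)) = 4.603 m/s.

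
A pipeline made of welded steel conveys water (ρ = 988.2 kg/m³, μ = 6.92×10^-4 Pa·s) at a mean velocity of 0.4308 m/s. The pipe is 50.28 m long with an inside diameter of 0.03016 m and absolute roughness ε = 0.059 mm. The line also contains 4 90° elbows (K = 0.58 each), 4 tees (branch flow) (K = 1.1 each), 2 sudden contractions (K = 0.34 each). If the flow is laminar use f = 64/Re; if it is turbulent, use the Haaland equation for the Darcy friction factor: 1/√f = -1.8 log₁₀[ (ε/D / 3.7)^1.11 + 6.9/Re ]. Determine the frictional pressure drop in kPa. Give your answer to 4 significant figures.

Reynolds number Re = ρVD/μ = 988.2 · 0.4308 · 0.03016 / 0.000692 = 1.855e+04.
Re > 4000 → turbulent. Relative roughness ε/D = 5.9e-05/0.03016 = 0.00196. Haaland: 1/√f = -1.8 log₁₀[(0.00196/3.7)^1.11 + 6.9/1.855e+04] = -1.8 log₁₀[0.000231 + 0.000372] = 5.796, so f = 0.02977.
Total minor-loss coefficient ΣK = 4·0.58 + 4·1.1 + 2·0.34 = 7.4.
ΔP = [f·L/D + ΣK]·(ρV²/2) = [0.02977·50.28/0.03016 + 7.4]·(988.2·0.4308²/2) = [49.62 + 7.4]·91.7 = 5229 Pa.
ΔP = 5229 Pa = 5.229 kPa.

ΔP ≈ 5.229 kPa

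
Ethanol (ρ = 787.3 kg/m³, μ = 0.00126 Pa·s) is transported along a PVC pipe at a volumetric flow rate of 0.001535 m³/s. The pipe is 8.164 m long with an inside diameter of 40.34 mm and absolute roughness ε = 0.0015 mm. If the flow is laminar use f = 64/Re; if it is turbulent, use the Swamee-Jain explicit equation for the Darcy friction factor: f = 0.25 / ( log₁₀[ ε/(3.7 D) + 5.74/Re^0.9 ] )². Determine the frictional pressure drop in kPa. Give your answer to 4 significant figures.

ΔP ≈ 2.693 kPa

Cross-sectional area A = πD²/4 = π(0.04034)²/4 = 0.001278 m²; mean velocity V = Q/A = 0.001535/0.001278 = 1.201 m/s.
Reynolds number Re = ρVD/μ = 787.3 · 1.201 · 0.04034 / 0.00126 = 3.027e+04.
Re > 4000 → turbulent. Relative roughness ε/D = 1.5e-06/0.04034 = 3.72e-05. Swamee-Jain: f = 0.25/(log₁₀[3.72e-05/3.7 + 5.74/3.027e+04^0.9])² = 0.25/(log₁₀[1e-05 + 0.000532])² = 0.25/(-3.266)² = 0.02344.
Darcy-Weisbach: ΔP = f(L/D)(ρV²/2) = 0.02344·(8.164/0.04034)·(787.3·1.201²/2) = 0.02344·202.4·567.8 = 2693 Pa.
ΔP = 2693 Pa = 2.693 kPa.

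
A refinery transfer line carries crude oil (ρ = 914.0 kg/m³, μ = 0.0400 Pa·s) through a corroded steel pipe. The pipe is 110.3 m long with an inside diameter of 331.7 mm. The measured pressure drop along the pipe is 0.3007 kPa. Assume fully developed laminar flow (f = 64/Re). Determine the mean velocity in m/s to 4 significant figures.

For laminar flow, f = 64/Re with Re = ρVD/μ, so Darcy-Weisbach reduces to ΔP = 32μLV/D². Solving for V: V = ΔP·D²/(32μL) = 300.7·(0.3317)²/(32·0.04·110.3) = 0.2343 m/s.
Check: Re = ρVD/μ = 914·0.2343·0.3317/0.04 = 1776 < 2300, so the laminar assumption holds.

V ≈ 0.2343 m/s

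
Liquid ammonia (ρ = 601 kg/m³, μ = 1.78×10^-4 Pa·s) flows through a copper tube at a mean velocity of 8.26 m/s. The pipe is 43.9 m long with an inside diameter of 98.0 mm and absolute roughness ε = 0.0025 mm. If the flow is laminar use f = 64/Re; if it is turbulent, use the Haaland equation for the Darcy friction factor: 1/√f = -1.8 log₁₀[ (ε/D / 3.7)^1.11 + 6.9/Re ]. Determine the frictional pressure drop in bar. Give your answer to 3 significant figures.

ΔP ≈ 0.988 bar

Reynolds number Re = ρVD/μ = 601 · 8.26 · 0.098 / 0.000178 = 2.733e+06.
Re > 4000 → turbulent. Relative roughness ε/D = 2.5e-06/0.098 = 2.55e-05. Haaland: 1/√f = -1.8 log₁₀[(2.55e-05/3.7)^1.11 + 6.9/2.733e+06] = -1.8 log₁₀[1.87e-06 + 2.52e-06] = 9.644, so f = 0.01075.
Darcy-Weisbach: ΔP = f(L/D)(ρV²/2) = 0.01075·(43.9/0.098)·(601·8.26²/2) = 0.01075·448·2.05e+04 = 9.876e+04 Pa.
ΔP = 9.876e+04 Pa = 0.988 bar.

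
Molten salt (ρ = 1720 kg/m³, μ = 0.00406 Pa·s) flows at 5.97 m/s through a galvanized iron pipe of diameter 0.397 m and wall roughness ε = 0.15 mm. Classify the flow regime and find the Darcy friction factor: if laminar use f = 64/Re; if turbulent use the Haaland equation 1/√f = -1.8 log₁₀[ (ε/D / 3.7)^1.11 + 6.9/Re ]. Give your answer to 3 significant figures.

Re = ρVD/μ = 1720·5.97·0.397/0.00406 = 1.004e+06.
Re > 4000 → turbulent. ε/D = 0.00015/0.397 = 0.000378; Haaland: 1/√f = -1.8 log₁₀[3.72e-05 + 6.87e-06] = 7.841, so f = 0.01626.

f ≈ 0.0163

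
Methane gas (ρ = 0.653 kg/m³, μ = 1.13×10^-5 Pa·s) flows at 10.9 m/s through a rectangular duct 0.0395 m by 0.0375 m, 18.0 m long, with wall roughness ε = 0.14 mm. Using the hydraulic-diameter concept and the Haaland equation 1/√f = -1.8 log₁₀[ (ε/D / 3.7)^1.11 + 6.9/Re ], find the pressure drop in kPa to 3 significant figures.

Hydraulic diameter D_h = 4A/P = 4·(0.0395·0.0375)/(2·(0.0395+0.0375)) = 0.005925/0.154 = 0.03847 m.
Re = ρVD_h/μ = 0.653·10.9·0.03847/1.13e-05 = 2.423e+04.
ε/D_h = 0.00014/0.03847 = 0.00364; Haaland gives 1/√f = -1.8 log₁₀[0.000459+0.000285] = 5.631, so f = 0.03153.
ΔP = f(L/D_h)(ρV²/2) = 0.03153·18/0.03847·38.79 = 572.3 Pa.
ΔP = 0.572 kPa.

ΔP ≈ 0.572 kPa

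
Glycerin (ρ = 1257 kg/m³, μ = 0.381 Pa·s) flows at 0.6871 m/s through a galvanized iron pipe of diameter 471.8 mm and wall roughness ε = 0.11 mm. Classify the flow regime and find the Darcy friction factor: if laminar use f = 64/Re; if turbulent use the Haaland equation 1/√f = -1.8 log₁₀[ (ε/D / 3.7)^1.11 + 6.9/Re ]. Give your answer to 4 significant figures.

f ≈ 0.05984

Re = ρVD/μ = 1257·0.6871·0.4718/0.381 = 1070.
Re < 2300 → laminar, so f = 64/Re = 0.05984 (roughness is irrelevant in laminar flow).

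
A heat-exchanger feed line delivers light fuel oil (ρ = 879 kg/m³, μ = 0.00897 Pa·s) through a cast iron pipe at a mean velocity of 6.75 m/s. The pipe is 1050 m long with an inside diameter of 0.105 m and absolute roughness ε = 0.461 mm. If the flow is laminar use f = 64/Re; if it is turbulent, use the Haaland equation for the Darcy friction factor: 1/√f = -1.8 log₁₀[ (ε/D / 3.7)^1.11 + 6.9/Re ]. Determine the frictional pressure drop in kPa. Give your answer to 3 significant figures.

ΔP ≈ 6120 kPa

Reynolds number Re = ρVD/μ = 879 · 6.75 · 0.105 / 0.00897 = 6.945e+04.
Re > 4000 → turbulent. Relative roughness ε/D = 0.000461/0.105 = 0.00439. Haaland: 1/√f = -1.8 log₁₀[(0.00439/3.7)^1.11 + 6.9/6.945e+04] = -1.8 log₁₀[0.000566 + 9.93e-05] = 5.719, so f = 0.03057.
Darcy-Weisbach: ΔP = f(L/D)(ρV²/2) = 0.03057·(1050/0.105)·(879·6.75²/2) = 0.03057·1e+04·2.002e+04 = 6.122e+06 Pa.
ΔP = 6.122e+06 Pa = 6120 kPa.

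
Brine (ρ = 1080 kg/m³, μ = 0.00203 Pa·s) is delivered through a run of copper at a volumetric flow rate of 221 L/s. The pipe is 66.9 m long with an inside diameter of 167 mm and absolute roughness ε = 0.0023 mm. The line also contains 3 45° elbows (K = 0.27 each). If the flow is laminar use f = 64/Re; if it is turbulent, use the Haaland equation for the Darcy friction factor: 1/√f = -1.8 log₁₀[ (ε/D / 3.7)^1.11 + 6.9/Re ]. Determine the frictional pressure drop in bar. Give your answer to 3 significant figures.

Q = 221 L/s = 221/1000 = 0.221 m³/s.
Cross-sectional area A = πD²/4 = π(0.167)²/4 = 0.0219 m²; mean velocity V = Q/A = 0.221/0.0219 = 10.09 m/s.
Reynolds number Re = ρVD/μ = 1080 · 10.09 · 0.167 / 0.00203 = 8.964e+05.
Re > 4000 → turbulent. Relative roughness ε/D = 2.3e-06/0.167 = 1.38e-05. Haaland: 1/√f = -1.8 log₁₀[(1.38e-05/3.7)^1.11 + 6.9/8.964e+05] = -1.8 log₁₀[9.41e-07 + 7.7e-06] = 9.114, so f = 0.01204.
Total minor-loss coefficient ΣK = 3·0.27 = 0.81.
ΔP = [f·L/D + ΣK]·(ρV²/2) = [0.01204·66.9/0.167 + 0.81]·(1080·10.09²/2) = [4.822 + 0.81]·5.497e+04 = 3.096e+05 Pa.
ΔP = 3.096e+05 Pa = 3.10 bar.

ΔP ≈ 3.10 bar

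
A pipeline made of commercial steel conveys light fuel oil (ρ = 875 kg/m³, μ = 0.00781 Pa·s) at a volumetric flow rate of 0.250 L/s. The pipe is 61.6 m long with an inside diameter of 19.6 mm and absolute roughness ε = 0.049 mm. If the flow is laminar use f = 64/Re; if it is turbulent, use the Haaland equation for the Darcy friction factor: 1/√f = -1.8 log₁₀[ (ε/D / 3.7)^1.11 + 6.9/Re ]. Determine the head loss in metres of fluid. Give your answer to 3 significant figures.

h_f ≈ 3.87 m

Q = 0.250 L/s = 0.250/1000 = 0.00025 m³/s.
Cross-sectional area A = πD²/4 = π(0.0196)²/4 = 0.0003017 m²; mean velocity V = Q/A = 0.00025/0.0003017 = 0.8286 m/s.
Reynolds number Re = ρVD/μ = 875 · 0.8286 · 0.0196 / 0.00781 = 1819.
Re < 2300 → laminar flow, so f = 64/Re = 64/1819 = 0.03517 (the turbulent correlation is not needed).
Darcy-Weisbach: ΔP = f(L/D)(ρV²/2) = 0.03517·(61.6/0.0196)·(875·0.8286²/2) = 0.03517·3143·300.4 = 3.321e+04 Pa.
Head loss h_f = ΔP/(ρg) = 3.321e+04/(875·9.81) = 3.87 m.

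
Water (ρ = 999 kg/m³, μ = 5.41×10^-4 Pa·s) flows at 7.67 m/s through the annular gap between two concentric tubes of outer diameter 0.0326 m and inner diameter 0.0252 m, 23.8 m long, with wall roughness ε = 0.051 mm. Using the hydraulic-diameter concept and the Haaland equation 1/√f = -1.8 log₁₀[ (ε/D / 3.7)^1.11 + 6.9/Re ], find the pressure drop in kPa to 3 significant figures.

Hydraulic diameter D_h = 4A/P = D_o - D_i = 0.0326 - 0.0252 = 0.0074 m.
Re = ρVD_h/μ = 999·7.67·0.0074/0.000541 = 1.048e+05.
ε/D_h = 5.1e-05/0.0074 = 0.00689; Haaland gives 1/√f = -1.8 log₁₀[0.000933+6.58e-05] = 5.401, so f = 0.03428.
ΔP = f(L/D_h)(ρV²/2) = 0.03428·23.8/0.0074·2.939e+04 = 3.24e+06 Pa.
ΔP = 3240 kPa.

ΔP ≈ 3240 kPa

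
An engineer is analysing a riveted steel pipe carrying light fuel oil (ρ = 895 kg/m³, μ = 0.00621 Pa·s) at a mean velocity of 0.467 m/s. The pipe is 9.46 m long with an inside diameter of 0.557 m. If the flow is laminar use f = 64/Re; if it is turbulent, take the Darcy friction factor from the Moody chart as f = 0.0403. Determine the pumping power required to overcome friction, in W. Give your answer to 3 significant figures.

Reynolds number Re = ρVD/μ = 895 · 0.467 · 0.557 / 0.00621 = 3.749e+04.
Re > 4000 → turbulent; use the Moody-chart value f = 0.0403.
Darcy-Weisbach: ΔP = f(L/D)(ρV²/2) = 0.0403·(9.46/0.557)·(895·0.467²/2) = 0.0403·16.98·97.59 = 66.8 Pa.
Q = V·A = 0.467·0.2437 = 0.1138 m³/s.
Pumping power P = QΔP = 0.1138·66.8 = 7.601 W = 7.60 W.

P ≈ 7.60 W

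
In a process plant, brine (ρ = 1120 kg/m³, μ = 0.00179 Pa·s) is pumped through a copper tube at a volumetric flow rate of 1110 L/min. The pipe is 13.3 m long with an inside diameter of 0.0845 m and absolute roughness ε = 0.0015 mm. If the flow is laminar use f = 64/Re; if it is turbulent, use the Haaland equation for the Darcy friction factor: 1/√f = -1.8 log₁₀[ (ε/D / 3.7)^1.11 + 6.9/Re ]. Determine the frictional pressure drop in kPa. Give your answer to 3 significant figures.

Q = 1110 L/min = 1110/60000 = 0.0185 m³/s.
Cross-sectional area A = πD²/4 = π(0.0845)²/4 = 0.005608 m²; mean velocity V = Q/A = 0.0185/0.005608 = 3.299 m/s.
Reynolds number Re = ρVD/μ = 1120 · 3.299 · 0.0845 / 0.00179 = 1.744e+05.
Re > 4000 → turbulent. Relative roughness ε/D = 1.5e-06/0.0845 = 1.78e-05. Haaland: 1/√f = -1.8 log₁₀[(1.78e-05/3.7)^1.11 + 6.9/1.744e+05] = -1.8 log₁₀[1.25e-06 + 3.96e-05] = 7.901, so f = 0.01602.
Darcy-Weisbach: ΔP = f(L/D)(ρV²/2) = 0.01602·(13.3/0.0845)·(1120·3.299²/2) = 0.01602·157.4·6094 = 1.537e+04 Pa.
ΔP = 1.537e+04 Pa = 15.4 kPa.

ΔP ≈ 15.4 kPa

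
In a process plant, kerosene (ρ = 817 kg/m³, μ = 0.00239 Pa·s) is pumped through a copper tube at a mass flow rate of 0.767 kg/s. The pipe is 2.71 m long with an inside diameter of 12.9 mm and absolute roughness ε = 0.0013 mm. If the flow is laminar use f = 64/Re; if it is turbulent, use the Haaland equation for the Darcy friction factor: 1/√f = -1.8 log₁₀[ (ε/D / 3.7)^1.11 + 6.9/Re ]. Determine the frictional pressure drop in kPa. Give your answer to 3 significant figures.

A = πD²/4 = π(0.0129)²/4 = 0.0001307 m²; mean velocity V = ṁ/(ρA) = 0.767/(817 · 0.0001307) = 7.183 m/s.
Reynolds number Re = ρVD/μ = 817 · 7.183 · 0.0129 / 0.00239 = 3.168e+04.
Re > 4000 → turbulent. Relative roughness ε/D = 1.3e-06/0.0129 = 0.000101. Haaland: 1/√f = -1.8 log₁₀[(0.000101/3.7)^1.11 + 6.9/3.168e+04] = -1.8 log₁₀[8.57e-06 + 0.000218] = 6.561, so f = 0.02323.
Darcy-Weisbach: ΔP = f(L/D)(ρV²/2) = 0.02323·(2.71/0.0129)·(817·7.183²/2) = 0.02323·210.1·2.108e+04 = 1.029e+05 Pa.
ΔP = 1.029e+05 Pa = 103 kPa.

ΔP ≈ 103 kPa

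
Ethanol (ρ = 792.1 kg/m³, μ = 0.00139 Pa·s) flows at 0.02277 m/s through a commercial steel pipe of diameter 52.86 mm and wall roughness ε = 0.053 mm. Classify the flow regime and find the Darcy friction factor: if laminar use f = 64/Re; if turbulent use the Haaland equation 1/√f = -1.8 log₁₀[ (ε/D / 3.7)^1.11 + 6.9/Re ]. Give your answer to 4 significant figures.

f ≈ 0.09331

Re = ρVD/μ = 792.1·0.02277·0.05286/0.00139 = 685.9.
Re < 2300 → laminar, so f = 64/Re = 0.09331 (roughness is irrelevant in laminar flow).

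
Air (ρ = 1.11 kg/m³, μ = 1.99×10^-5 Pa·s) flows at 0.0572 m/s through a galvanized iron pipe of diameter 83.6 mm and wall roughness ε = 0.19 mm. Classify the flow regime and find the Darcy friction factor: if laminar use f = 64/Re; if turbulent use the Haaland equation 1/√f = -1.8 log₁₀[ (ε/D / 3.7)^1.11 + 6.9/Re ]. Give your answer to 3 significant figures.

Re = ρVD/μ = 1.11·0.0572·0.0836/1.99e-05 = 266.7.
Re < 2300 → laminar, so f = 64/Re = 0.2399 (roughness is irrelevant in laminar flow).

f ≈ 0.240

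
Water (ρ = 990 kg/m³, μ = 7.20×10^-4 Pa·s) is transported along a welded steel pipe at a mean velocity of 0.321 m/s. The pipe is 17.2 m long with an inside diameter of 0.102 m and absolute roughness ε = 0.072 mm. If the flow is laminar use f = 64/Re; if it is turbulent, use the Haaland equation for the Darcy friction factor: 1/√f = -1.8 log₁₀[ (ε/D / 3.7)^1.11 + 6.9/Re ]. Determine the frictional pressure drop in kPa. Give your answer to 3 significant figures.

ΔP ≈ 0.200 kPa

Reynolds number Re = ρVD/μ = 990 · 0.321 · 0.102 / 0.00072 = 4.502e+04.
Re > 4000 → turbulent. Relative roughness ε/D = 7.2e-05/0.102 = 0.000706. Haaland: 1/√f = -1.8 log₁₀[(0.000706/3.7)^1.11 + 6.9/4.502e+04] = -1.8 log₁₀[7.44e-05 + 0.000153] = 6.557, so f = 0.02326.
Darcy-Weisbach: ΔP = f(L/D)(ρV²/2) = 0.02326·(17.2/0.102)·(990·0.321²/2) = 0.02326·168.6·51.01 = 200 Pa.
ΔP = 200 Pa = 0.200 kPa.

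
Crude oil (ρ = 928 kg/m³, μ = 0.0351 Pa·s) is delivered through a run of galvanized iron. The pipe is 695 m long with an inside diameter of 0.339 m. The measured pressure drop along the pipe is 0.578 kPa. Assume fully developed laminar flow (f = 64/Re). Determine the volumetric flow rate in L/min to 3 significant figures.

Q ≈ 461 L/min

For laminar flow, f = 64/Re with Re = ρVD/μ, so Darcy-Weisbach reduces to ΔP = 32μLV/D². Solving for V: V = ΔP·D²/(32μL) = 578·(0.339)²/(32·0.0351·695) = 0.08509 m/s.
Check: Re = ρVD/μ = 928·0.08509·0.339/0.0351 = 762.7 < 2300, so the laminar assumption holds.
Q = V·A = 0.08509·(π/4·0.339²) = 0.00768 m³/s = 461 L/min.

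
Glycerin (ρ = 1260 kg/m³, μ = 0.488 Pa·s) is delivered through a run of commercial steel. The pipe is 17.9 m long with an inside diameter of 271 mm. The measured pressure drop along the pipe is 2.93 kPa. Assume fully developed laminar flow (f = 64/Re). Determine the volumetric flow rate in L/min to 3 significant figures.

For laminar flow, f = 64/Re with Re = ρVD/μ, so Darcy-Weisbach reduces to ΔP = 32μLV/D². Solving for V: V = ΔP·D²/(32μL) = 2930·(0.271)²/(32·0.488·17.9) = 0.7698 m/s.
Check: Re = ρVD/μ = 1260·0.7698·0.271/0.488 = 538.6 < 2300, so the laminar assumption holds.
Q = V·A = 0.7698·(π/4·0.271²) = 0.0444 m³/s = 2660 L/min.

Q ≈ 2660 L/min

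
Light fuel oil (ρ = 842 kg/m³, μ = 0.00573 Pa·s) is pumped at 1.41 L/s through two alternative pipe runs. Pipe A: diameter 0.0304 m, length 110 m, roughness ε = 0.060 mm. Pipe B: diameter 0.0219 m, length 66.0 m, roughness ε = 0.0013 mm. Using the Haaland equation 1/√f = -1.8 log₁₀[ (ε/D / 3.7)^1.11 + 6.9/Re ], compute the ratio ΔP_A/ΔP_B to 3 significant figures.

ΔP_A/ΔP_B ≈ 0.380

Pipe A: V = Q/A = 0.00141/0.0007258 = 1.943 m/s; Re = 8678; ε/D = 0.00197; Haaland → f = 0.03457; ΔP_A = f(L/D)(ρV²/2) = 1.987e+05 Pa.
Pipe B: V = Q/A = 0.00141/0.0003767 = 3.743 m/s; Re = 1.205e+04; ε/D = 5.94e-05; Haaland → f = 0.02943; ΔP_B = f(L/D)(ρV²/2) = 5.232e+05 Pa.
ΔP_A/ΔP_B = 1.987e+05/5.232e+05 = 0.380.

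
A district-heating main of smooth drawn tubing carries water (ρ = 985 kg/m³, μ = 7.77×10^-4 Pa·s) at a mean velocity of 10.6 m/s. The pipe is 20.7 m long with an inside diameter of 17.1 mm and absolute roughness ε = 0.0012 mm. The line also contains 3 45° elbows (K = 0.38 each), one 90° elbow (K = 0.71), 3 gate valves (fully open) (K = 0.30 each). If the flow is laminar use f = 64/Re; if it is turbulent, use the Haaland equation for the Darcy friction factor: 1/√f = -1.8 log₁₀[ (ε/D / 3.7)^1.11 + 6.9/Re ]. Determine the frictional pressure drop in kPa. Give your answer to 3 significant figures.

Reynolds number Re = ρVD/μ = 985 · 10.6 · 0.0171 / 0.000777 = 2.298e+05.
Re > 4000 → turbulent. Relative roughness ε/D = 1.2e-06/0.0171 = 7.02e-05. Haaland: 1/√f = -1.8 log₁₀[(7.02e-05/3.7)^1.11 + 6.9/2.298e+05] = -1.8 log₁₀[5.74e-06 + 3e-05] = 8.004, so f = 0.01561.
Total minor-loss coefficient ΣK = 3·0.38 + 1·0.71 + 3·0.3 = 2.75.
ΔP = [f·L/D + ΣK]·(ρV²/2) = [0.01561·20.7/0.0171 + 2.75]·(985·10.6²/2) = [18.9 + 2.75]·5.534e+04 = 1.198e+06 Pa.
ΔP = 1.198e+06 Pa = 1200 kPa.

ΔP ≈ 1200 kPa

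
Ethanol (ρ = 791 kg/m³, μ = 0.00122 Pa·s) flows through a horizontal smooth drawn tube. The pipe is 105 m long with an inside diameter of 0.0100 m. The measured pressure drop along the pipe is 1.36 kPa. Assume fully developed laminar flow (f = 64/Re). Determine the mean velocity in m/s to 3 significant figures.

V ≈ 0.0332 m/s

For laminar flow, f = 64/Re with Re = ρVD/μ, so Darcy-Weisbach reduces to ΔP = 32μLV/D². Solving for V: V = ΔP·D²/(32μL) = 1360·(0.01)²/(32·0.00122·105) = 0.03318 m/s.
Check: Re = ρVD/μ = 791·0.03318·0.01/0.00122 = 215.1 < 2300, so the laminar assumption holds.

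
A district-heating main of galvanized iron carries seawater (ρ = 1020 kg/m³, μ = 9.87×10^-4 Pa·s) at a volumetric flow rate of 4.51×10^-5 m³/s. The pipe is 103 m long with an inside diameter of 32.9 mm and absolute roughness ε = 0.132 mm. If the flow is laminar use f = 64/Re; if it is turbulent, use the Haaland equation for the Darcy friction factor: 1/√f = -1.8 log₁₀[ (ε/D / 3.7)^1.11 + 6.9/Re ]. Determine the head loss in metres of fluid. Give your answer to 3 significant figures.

Cross-sectional area A = πD²/4 = π(0.0329)²/4 = 0.0008501 m²; mean velocity V = Q/A = 4.51e-05/0.0008501 = 0.05305 m/s.
Reynolds number Re = ρVD/μ = 1020 · 0.05305 · 0.0329 / 0.000987 = 1804.
Re < 2300 → laminar flow, so f = 64/Re = 64/1804 = 0.03548 (the turbulent correlation is not needed).
Darcy-Weisbach: ΔP = f(L/D)(ρV²/2) = 0.03548·(103/0.0329)·(1020·0.05305²/2) = 0.03548·3131·1.435 = 159.4 Pa.
Head loss h_f = ΔP/(ρg) = 159.4/(1020·9.81) = 0.0159 m.

h_f ≈ 0.0159 m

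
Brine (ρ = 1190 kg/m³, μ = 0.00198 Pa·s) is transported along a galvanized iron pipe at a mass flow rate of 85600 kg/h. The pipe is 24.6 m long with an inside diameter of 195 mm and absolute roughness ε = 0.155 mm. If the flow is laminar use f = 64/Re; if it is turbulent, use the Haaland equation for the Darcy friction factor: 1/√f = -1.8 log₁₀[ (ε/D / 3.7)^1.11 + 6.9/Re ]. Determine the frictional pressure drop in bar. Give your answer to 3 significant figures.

ΔP ≈ 0.00733 bar

ṁ = 85600 kg/h = 85600/3600 = 23.78 kg/s.
A = πD²/4 = π(0.195)²/4 = 0.02986 m²; mean velocity V = ṁ/(ρA) = 23.78/(1190 · 0.02986) = 0.6691 m/s.
Reynolds number Re = ρVD/μ = 1190 · 0.6691 · 0.195 / 0.00198 = 7.841e+04.
Re > 4000 → turbulent. Relative roughness ε/D = 0.000155/0.195 = 0.000795. Haaland: 1/√f = -1.8 log₁₀[(0.000795/3.7)^1.11 + 6.9/7.841e+04] = -1.8 log₁₀[8.48e-05 + 8.8e-05] = 6.772, so f = 0.0218.
Darcy-Weisbach: ΔP = f(L/D)(ρV²/2) = 0.0218·(24.6/0.195)·(1190·0.6691²/2) = 0.0218·126.2·266.3 = 732.6 Pa.
ΔP = 732.6 Pa = 0.00733 bar.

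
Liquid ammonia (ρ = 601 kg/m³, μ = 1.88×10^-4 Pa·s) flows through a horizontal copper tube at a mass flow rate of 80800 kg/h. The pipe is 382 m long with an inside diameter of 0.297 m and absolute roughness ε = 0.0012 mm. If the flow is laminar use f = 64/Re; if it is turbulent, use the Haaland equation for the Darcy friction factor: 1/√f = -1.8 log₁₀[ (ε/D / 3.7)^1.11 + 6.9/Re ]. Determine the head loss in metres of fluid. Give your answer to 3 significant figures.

h_f ≈ 0.249 m

ṁ = 80800 kg/h = 80800/3600 = 22.44 kg/s.
A = πD²/4 = π(0.297)²/4 = 0.06928 m²; mean velocity V = ṁ/(ρA) = 22.44/(601 · 0.06928) = 0.5391 m/s.
Reynolds number Re = ρVD/μ = 601 · 0.5391 · 0.297 / 0.000188 = 5.118e+05.
Re > 4000 → turbulent. Relative roughness ε/D = 1.2e-06/0.297 = 4.04e-06. Haaland: 1/√f = -1.8 log₁₀[(4.04e-06/3.7)^1.11 + 6.9/5.118e+05] = -1.8 log₁₀[2.41e-07 + 1.35e-05] = 8.753, so f = 0.01305.
Darcy-Weisbach: ΔP = f(L/D)(ρV²/2) = 0.01305·(382/0.297)·(601·0.5391²/2) = 0.01305·1286·87.32 = 1466 Pa.
Head loss h_f = ΔP/(ρg) = 1466/(601·9.81) = 0.249 m.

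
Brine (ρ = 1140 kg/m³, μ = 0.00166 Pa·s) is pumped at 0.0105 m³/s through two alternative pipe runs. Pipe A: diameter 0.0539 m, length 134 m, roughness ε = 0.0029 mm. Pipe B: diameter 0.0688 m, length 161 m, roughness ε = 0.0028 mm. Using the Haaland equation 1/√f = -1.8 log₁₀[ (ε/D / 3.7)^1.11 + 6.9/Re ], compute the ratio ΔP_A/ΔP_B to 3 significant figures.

ΔP_A/ΔP_B ≈ 2.71

Pipe A: V = Q/A = 0.0105/0.002282 = 4.602 m/s; Re = 1.703e+05; ε/D = 5.38e-05; Haaland → f = 0.01632; ΔP_A = f(L/D)(ρV²/2) = 4.897e+05 Pa.
Pipe B: V = Q/A = 0.0105/0.003718 = 2.824 m/s; Re = 1.334e+05; ε/D = 4.07e-05; Haaland → f = 0.017; ΔP_B = f(L/D)(ρV²/2) = 1.809e+05 Pa.
ΔP_A/ΔP_B = 4.897e+05/1.809e+05 = 2.71.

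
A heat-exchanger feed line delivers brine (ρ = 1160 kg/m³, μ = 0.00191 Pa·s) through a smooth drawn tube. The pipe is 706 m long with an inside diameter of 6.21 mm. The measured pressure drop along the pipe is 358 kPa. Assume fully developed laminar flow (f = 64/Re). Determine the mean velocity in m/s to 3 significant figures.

V ≈ 0.320 m/s

For laminar flow, f = 64/Re with Re = ρVD/μ, so Darcy-Weisbach reduces to ΔP = 32μLV/D². Solving for V: V = ΔP·D²/(32μL) = 3.58e+05·(0.00621)²/(32·0.00191·706) = 0.3199 m/s.
Check: Re = ρVD/μ = 1160·0.3199·0.00621/0.00191 = 1207 < 2300, so the laminar assumption holds.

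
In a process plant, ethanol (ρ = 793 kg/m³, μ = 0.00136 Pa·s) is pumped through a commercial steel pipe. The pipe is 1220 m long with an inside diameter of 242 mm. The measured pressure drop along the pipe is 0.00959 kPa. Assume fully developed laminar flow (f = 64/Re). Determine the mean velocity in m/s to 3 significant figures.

V ≈ 0.0106 m/s

For laminar flow, f = 64/Re with Re = ρVD/μ, so Darcy-Weisbach reduces to ΔP = 32μLV/D². Solving for V: V = ΔP·D²/(32μL) = 9.59·(0.242)²/(32·0.00136·1220) = 0.01058 m/s.
Check: Re = ρVD/μ = 793·0.01058·0.242/0.00136 = 1493 < 2300, so the laminar assumption holds.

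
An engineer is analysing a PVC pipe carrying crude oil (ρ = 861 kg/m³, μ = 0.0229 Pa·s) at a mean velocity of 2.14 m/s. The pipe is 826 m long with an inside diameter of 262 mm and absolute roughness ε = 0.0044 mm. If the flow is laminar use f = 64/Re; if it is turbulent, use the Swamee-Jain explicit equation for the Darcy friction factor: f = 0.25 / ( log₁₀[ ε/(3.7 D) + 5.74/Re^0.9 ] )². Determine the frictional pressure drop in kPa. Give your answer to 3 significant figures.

Reynolds number Re = ρVD/μ = 861 · 2.14 · 0.262 / 0.0229 = 2.108e+04.
Re > 4000 → turbulent. Relative roughness ε/D = 4.4e-06/0.262 = 1.68e-05. Swamee-Jain: f = 0.25/(log₁₀[1.68e-05/3.7 + 5.74/2.108e+04^0.9])² = 0.25/(log₁₀[4.54e-06 + 0.000737])² = 0.25/(-3.13)² = 0.02552.
Darcy-Weisbach: ΔP = f(L/D)(ρV²/2) = 0.02552·(826/0.262)·(861·2.14²/2) = 0.02552·3153·1972 = 1.586e+05 Pa.
ΔP = 1.586e+05 Pa = 159 kPa.

ΔP ≈ 159 kPa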